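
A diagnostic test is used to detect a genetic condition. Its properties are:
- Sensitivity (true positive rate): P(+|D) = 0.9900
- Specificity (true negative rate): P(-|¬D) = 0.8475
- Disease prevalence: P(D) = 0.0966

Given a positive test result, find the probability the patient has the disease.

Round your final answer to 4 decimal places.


Let D = has disease, + = positive test

Given:
- P(D) = 0.0966 (prevalence)
- P(+|D) = 0.9900 (sensitivity)
- P(-|¬D) = 0.8475 (specificity)
- P(+|¬D) = 0.1525 (false positive rate = 1 - specificity)

Step 1: Find P(+)
P(+) = P(+|D)P(D) + P(+|¬D)P(¬D)
     = 0.9900 × 0.0966 + 0.1525 × 0.9034
     = 0.09563400 + 0.13776850
     = 0.23340250

Step 2: Apply Bayes' theorem for P(D|+)
P(D|+) = P(+|D)P(D) / P(+)
       = 0.09563400 / 0.23340250
       = 0.4097


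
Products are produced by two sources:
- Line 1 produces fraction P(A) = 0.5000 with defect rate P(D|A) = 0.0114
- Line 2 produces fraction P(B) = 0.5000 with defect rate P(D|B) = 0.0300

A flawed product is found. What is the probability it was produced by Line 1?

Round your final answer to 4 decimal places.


Let A = from Line 1, D = flawed

Given:
- P(A) = 0.5000, P(B) = 0.5000
- P(D|A) = 0.0114, P(D|B) = 0.0300

Step 1: Find P(D)
P(D) = P(D|A)P(A) + P(D|B)P(B)
     = 0.0114 × 0.5000 + 0.0300 × 0.5000
     = 0.00570000 + 0.01500000
     = 0.02070000

Step 2: Apply Bayes' theorem
P(A|D) = P(D|A)P(A) / P(D)
       = 0.00570000 / 0.02070000
       = 0.2754


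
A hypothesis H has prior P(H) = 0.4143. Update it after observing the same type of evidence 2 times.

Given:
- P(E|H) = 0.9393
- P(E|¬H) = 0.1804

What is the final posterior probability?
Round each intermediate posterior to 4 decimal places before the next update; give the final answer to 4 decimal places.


Sequential Bayesian updating:

Initial prior: P(H) = 0.4143

Update 1:
  P(E) = 0.9393 × 0.4143 + 0.1804 × 0.5857 = 0.38915199 + 0.10566028 = 0.49481227
  P(H|E) = 0.38915199 / 0.49481227 = 0.7865

Update 2:
  P(E) = 0.9393 × 0.7865 + 0.1804 × 0.2135 = 0.73875945 + 0.03851540 = 0.77727485
  P(H|E) = 0.73875945 / 0.77727485 = 0.9504

Final posterior: 0.9504


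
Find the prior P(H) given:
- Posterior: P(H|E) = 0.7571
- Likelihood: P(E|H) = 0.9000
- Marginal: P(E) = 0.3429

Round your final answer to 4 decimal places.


From Bayes' theorem: P(H|E) = P(E|H) × P(H) / P(E)

Rearranging for P(H):
P(H) = P(H|E) × P(E) / P(E|H)
     = 0.7571 × 0.3429 / 0.9000
     = 0.25960959 / 0.9000
     = 0.2885


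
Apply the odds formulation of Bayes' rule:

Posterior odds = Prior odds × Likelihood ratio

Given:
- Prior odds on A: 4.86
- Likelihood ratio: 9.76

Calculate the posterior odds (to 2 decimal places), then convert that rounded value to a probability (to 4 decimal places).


Step 1: Calculate posterior odds
Posterior odds = Prior odds × LR
               = 4.86 × 9.76
               = 47.43

Step 2: Convert to probability
P(A|E) = Posterior odds / (1 + Posterior odds)
       = 47.43 / (1 + 47.43)
       = 47.43 / 48.43
       = 0.9794

The evidence increased P(A) from 0.8294 to 0.9794.


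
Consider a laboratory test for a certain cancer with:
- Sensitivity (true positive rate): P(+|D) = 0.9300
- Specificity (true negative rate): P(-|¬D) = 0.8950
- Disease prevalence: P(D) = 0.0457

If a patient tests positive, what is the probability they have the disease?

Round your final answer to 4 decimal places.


Let D = has disease, + = positive test

Given:
- P(D) = 0.0457 (prevalence)
- P(+|D) = 0.9300 (sensitivity)
- P(-|¬D) = 0.8950 (specificity)
- P(+|¬D) = 0.1050 (false positive rate = 1 - specificity)

Step 1: Find P(+)
P(+) = P(+|D)P(D) + P(+|¬D)P(¬D)
     = 0.9300 × 0.0457 + 0.1050 × 0.9543
     = 0.04250100 + 0.10020150
     = 0.14270250

Step 2: Apply Bayes' theorem for P(D|+)
P(D|+) = P(+|D)P(D) / P(+)
       = 0.04250100 / 0.14270250
       = 0.2978


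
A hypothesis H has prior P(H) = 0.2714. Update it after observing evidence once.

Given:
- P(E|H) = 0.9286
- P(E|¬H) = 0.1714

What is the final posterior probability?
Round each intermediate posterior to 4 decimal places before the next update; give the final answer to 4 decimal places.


Sequential Bayesian updating:

Initial prior: P(H) = 0.2714

Update 1:
  P(E) = 0.9286 × 0.2714 + 0.1714 × 0.7286 = 0.25202204 + 0.12488204 = 0.37690408
  P(H|E) = 0.25202204 / 0.37690408 = 0.6687

Final posterior: 0.6687


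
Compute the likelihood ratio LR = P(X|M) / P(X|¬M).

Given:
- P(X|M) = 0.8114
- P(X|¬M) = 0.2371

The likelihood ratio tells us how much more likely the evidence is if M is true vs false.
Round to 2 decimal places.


Likelihood Ratio (LR) = P(X|M) / P(X|¬M)

LR = 0.8114 / 0.2371
   = 3.42

The evidence is 3.42 times more likely if M is true than if M is false.
LR > 1, so observing X raises the odds in favor of M.


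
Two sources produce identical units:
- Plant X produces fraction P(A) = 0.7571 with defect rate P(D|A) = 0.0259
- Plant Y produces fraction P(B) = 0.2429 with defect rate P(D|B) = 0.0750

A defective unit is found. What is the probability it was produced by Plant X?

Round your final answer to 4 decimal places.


Let A = from Plant X, D = defective

Given:
- P(A) = 0.7571, P(B) = 0.2429
- P(D|A) = 0.0259, P(D|B) = 0.0750

Step 1: Find P(D)
P(D) = P(D|A)P(A) + P(D|B)P(B)
     = 0.0259 × 0.7571 + 0.0750 × 0.2429
     = 0.01960889 + 0.01821750
     = 0.03782639

Step 2: Apply Bayes' theorem
P(A|D) = P(D|A)P(A) / P(D)
       = 0.01960889 / 0.03782639
       = 0.5184


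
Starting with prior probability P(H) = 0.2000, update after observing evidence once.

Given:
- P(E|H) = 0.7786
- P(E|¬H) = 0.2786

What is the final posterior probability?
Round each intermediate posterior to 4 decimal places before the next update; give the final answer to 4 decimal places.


Sequential Bayesian updating:

Initial prior: P(H) = 0.2000

Update 1:
  P(E) = 0.7786 × 0.2000 + 0.2786 × 0.8000 = 0.15572000 + 0.22288000 = 0.37860000
  P(H|E) = 0.15572000 / 0.37860000 = 0.4113

Final posterior: 0.4113


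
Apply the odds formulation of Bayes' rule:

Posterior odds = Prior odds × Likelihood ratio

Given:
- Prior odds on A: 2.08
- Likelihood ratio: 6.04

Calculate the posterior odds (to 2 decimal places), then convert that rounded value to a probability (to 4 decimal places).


Step 1: Calculate posterior odds
Posterior odds = Prior odds × LR
               = 2.08 × 6.04
               = 12.56

Step 2: Convert to probability
P(A|E) = Posterior odds / (1 + Posterior odds)
       = 12.56 / (1 + 12.56)
       = 12.56 / 13.56
       = 0.9263

The evidence increased P(A) from 0.6753 to 0.9263.


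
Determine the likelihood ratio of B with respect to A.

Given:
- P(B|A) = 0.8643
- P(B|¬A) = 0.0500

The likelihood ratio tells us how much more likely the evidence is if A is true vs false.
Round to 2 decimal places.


Likelihood Ratio (LR) = P(B|A) / P(B|¬A)

LR = 0.8643 / 0.0500
   = 17.29

The evidence is 17.29 times more likely if A is true than if A is false.
Since LR > 1, the evidence supports A over ¬A.


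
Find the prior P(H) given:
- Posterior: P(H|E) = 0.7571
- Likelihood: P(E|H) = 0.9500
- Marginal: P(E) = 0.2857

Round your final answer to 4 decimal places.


From Bayes' theorem: P(H|E) = P(E|H) × P(H) / P(E)

Rearranging for P(H):
P(H) = P(H|E) × P(E) / P(E|H)
     = 0.7571 × 0.2857 / 0.9500
     = 0.21630347 / 0.9500
     = 0.2277


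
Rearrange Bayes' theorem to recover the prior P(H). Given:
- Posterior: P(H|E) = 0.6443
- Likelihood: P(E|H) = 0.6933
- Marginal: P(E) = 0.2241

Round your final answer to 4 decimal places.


From Bayes' theorem: P(H|E) = P(E|H) × P(H) / P(E)

Rearranging for P(H):
P(H) = P(H|E) × P(E) / P(E|H)
     = 0.6443 × 0.2241 / 0.6933
     = 0.14438763 / 0.6933
     = 0.2083


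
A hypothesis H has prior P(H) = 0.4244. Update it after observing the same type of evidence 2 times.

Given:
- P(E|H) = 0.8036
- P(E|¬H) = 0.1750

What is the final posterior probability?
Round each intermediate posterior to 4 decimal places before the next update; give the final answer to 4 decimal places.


Sequential Bayesian updating:

Initial prior: P(H) = 0.4244

Update 1:
  P(E) = 0.8036 × 0.4244 + 0.1750 × 0.5756 = 0.34104784 + 0.10073000 = 0.44177784
  P(H|E) = 0.34104784 / 0.44177784 = 0.7720

Update 2:
  P(E) = 0.8036 × 0.7720 + 0.1750 × 0.2280 = 0.62037920 + 0.03990000 = 0.66027920
  P(H|E) = 0.62037920 / 0.66027920 = 0.9396

Final posterior: 0.9396


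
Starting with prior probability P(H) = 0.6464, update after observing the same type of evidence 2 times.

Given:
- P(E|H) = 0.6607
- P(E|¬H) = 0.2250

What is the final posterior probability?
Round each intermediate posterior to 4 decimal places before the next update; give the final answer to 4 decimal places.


Sequential Bayesian updating:

Initial prior: P(H) = 0.6464

Update 1:
  P(E) = 0.6607 × 0.6464 + 0.2250 × 0.3536 = 0.42707648 + 0.07956000 = 0.50663648
  P(H|E) = 0.42707648 / 0.50663648 = 0.8430

Update 2:
  P(E) = 0.6607 × 0.8430 + 0.2250 × 0.1570 = 0.55697010 + 0.03532500 = 0.59229510
  P(H|E) = 0.55697010 / 0.59229510 = 0.9404

Final posterior: 0.9404


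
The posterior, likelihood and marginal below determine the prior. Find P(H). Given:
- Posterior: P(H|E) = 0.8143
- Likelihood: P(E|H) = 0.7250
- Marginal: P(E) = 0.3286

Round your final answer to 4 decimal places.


From Bayes' theorem: P(H|E) = P(E|H) × P(H) / P(E)

Rearranging for P(H):
P(H) = P(H|E) × P(E) / P(E|H)
     = 0.8143 × 0.3286 / 0.7250
     = 0.26757898 / 0.7250
     = 0.3691


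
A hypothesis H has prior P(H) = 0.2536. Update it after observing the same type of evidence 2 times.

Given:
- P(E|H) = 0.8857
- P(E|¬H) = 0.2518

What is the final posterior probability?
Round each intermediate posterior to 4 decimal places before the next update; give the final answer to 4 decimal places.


Sequential Bayesian updating:

Initial prior: P(H) = 0.2536

Update 1:
  P(E) = 0.8857 × 0.2536 + 0.2518 × 0.7464 = 0.22461352 + 0.18794352 = 0.41255704
  P(H|E) = 0.22461352 / 0.41255704 = 0.5444

Update 2:
  P(E) = 0.8857 × 0.5444 + 0.2518 × 0.4556 = 0.48217508 + 0.11472008 = 0.59689516
  P(H|E) = 0.48217508 / 0.59689516 = 0.8078

Final posterior: 0.8078


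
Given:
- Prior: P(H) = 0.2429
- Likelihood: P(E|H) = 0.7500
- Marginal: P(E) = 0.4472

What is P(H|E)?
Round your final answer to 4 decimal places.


Using Bayes' theorem:

P(H|E) = P(E|H) × P(H) / P(E)
       = 0.7500 × 0.2429 / 0.4472
       = 0.18217500 / 0.4472
       = 0.4074

The evidence strengthens our belief in H.
Prior: 0.2429 → Posterior: 0.4074


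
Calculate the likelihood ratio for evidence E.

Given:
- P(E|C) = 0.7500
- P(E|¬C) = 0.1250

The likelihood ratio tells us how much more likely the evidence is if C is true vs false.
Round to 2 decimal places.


Likelihood Ratio (LR) = P(E|C) / P(E|¬C)

LR = 0.7500 / 0.1250
   = 6.00

The evidence is 6.00 times more likely if C is true than if C is false.
LR > 1, so observing E raises the odds in favor of C.


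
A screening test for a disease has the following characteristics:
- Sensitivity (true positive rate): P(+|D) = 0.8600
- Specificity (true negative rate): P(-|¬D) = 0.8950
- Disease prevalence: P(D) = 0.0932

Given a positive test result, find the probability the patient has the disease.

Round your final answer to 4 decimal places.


Let D = has disease, + = positive test

Given:
- P(D) = 0.0932 (prevalence)
- P(+|D) = 0.8600 (sensitivity)
- P(-|¬D) = 0.8950 (specificity)
- P(+|¬D) = 0.1050 (false positive rate = 1 - specificity)

Step 1: Find P(+)
P(+) = P(+|D)P(D) + P(+|¬D)P(¬D)
     = 0.8600 × 0.0932 + 0.1050 × 0.9068
     = 0.08015200 + 0.09521400
     = 0.17536600

Step 2: Apply Bayes' theorem for P(D|+)
P(D|+) = P(+|D)P(D) / P(+)
       = 0.08015200 / 0.17536600
       = 0.4571


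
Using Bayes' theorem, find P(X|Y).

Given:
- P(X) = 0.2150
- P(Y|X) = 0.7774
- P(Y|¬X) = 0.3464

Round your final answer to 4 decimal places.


Bayes' theorem: P(X|Y) = P(Y|X) × P(X) / P(Y)

Step 1: Calculate P(Y) using law of total probability
P(Y) = P(Y|X)P(X) + P(Y|¬X)P(¬X)
     = 0.7774 × 0.2150 + 0.3464 × 0.7850
     = 0.16714100 + 0.27192400
     = 0.43906500

Step 2: Apply Bayes' theorem
P(X|Y) = P(Y|X) × P(X) / P(Y)
       = 0.16714100 / 0.43906500
       = 0.3807


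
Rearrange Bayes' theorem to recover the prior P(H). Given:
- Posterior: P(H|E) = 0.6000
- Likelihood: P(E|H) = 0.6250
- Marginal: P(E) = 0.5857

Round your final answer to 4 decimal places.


From Bayes' theorem: P(H|E) = P(E|H) × P(H) / P(E)

Rearranging for P(H):
P(H) = P(H|E) × P(E) / P(E|H)
     = 0.6000 × 0.5857 / 0.6250
     = 0.35142000 / 0.6250
     = 0.5623


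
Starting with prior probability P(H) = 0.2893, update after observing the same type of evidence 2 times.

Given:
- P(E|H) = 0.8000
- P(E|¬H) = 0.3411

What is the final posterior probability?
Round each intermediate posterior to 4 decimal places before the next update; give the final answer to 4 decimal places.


Sequential Bayesian updating:

Initial prior: P(H) = 0.2893

Update 1:
  P(E) = 0.8000 × 0.2893 + 0.3411 × 0.7107 = 0.23144000 + 0.24241977 = 0.47385977
  P(H|E) = 0.23144000 / 0.47385977 = 0.4884

Update 2:
  P(E) = 0.8000 × 0.4884 + 0.3411 × 0.5116 = 0.39072000 + 0.17450676 = 0.56522676
  P(H|E) = 0.39072000 / 0.56522676 = 0.6913

Final posterior: 0.6913


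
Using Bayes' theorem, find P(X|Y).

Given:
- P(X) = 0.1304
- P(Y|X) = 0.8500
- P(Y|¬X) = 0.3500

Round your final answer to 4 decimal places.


Bayes' theorem: P(X|Y) = P(Y|X) × P(X) / P(Y)

Step 1: Calculate P(Y) using law of total probability
P(Y) = P(Y|X)P(X) + P(Y|¬X)P(¬X)
     = 0.8500 × 0.1304 + 0.3500 × 0.8696
     = 0.11084000 + 0.30436000
     = 0.41520000

Step 2: Apply Bayes' theorem
P(X|Y) = P(Y|X) × P(X) / P(Y)
       = 0.11084000 / 0.41520000
       = 0.2670


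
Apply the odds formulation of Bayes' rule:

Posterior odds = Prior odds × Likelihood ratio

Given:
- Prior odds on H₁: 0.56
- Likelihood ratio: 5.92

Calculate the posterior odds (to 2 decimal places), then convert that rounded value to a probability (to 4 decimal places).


Step 1: Calculate posterior odds
Posterior odds = Prior odds × LR
               = 0.56 × 5.92
               = 3.32

Step 2: Convert to probability
P(H₁|E) = Posterior odds / (1 + Posterior odds)
       = 3.32 / (1 + 3.32)
       = 3.32 / 4.32
       = 0.7685

The evidence increased P(H₁) from 0.3590 to 0.7685.


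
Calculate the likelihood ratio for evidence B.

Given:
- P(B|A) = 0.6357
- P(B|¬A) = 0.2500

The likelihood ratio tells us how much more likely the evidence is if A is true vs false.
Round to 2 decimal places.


Likelihood Ratio (LR) = P(B|A) / P(B|¬A)

LR = 0.6357 / 0.2500
   = 2.54

The evidence is 2.54 times more likely if A is true than if A is false.
Because LR exceeds 1, B is evidence for A.


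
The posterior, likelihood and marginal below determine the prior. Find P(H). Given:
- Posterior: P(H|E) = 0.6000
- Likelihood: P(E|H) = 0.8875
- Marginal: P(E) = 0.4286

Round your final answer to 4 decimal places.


From Bayes' theorem: P(H|E) = P(E|H) × P(H) / P(E)

Rearranging for P(H):
P(H) = P(H|E) × P(E) / P(E|H)
     = 0.6000 × 0.4286 / 0.8875
     = 0.25716000 / 0.8875
     = 0.2898


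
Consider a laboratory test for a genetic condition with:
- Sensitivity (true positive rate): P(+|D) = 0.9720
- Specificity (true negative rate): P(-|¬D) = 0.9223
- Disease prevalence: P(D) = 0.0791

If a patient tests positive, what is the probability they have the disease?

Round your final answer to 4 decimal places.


Let D = has disease, + = positive test

Given:
- P(D) = 0.0791 (prevalence)
- P(+|D) = 0.9720 (sensitivity)
- P(-|¬D) = 0.9223 (specificity)
- P(+|¬D) = 0.0777 (false positive rate = 1 - specificity)

Step 1: Find P(+)
P(+) = P(+|D)P(D) + P(+|¬D)P(¬D)
     = 0.9720 × 0.0791 + 0.0777 × 0.9209
     = 0.07688520 + 0.07155393
     = 0.14843913

Step 2: Apply Bayes' theorem for P(D|+)
P(D|+) = P(+|D)P(D) / P(+)
       = 0.07688520 / 0.14843913
       = 0.5180


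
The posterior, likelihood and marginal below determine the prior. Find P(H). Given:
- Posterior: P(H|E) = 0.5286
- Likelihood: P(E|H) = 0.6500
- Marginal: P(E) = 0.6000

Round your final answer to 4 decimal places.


From Bayes' theorem: P(H|E) = P(E|H) × P(H) / P(E)

Rearranging for P(H):
P(H) = P(H|E) × P(E) / P(E|H)
     = 0.5286 × 0.6000 / 0.6500
     = 0.31716000 / 0.6500
     = 0.4879


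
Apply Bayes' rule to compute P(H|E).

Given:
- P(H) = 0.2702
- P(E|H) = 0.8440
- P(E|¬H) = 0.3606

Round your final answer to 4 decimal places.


Bayes' theorem: P(H|E) = P(E|H) × P(H) / P(E)

Step 1: Calculate P(E) using law of total probability
P(E) = P(E|H)P(H) + P(E|¬H)P(¬H)
     = 0.8440 × 0.2702 + 0.3606 × 0.7298
     = 0.22804880 + 0.26316588
     = 0.49121468

Step 2: Apply Bayes' theorem
P(H|E) = P(E|H) × P(H) / P(E)
       = 0.22804880 / 0.49121468
       = 0.4643


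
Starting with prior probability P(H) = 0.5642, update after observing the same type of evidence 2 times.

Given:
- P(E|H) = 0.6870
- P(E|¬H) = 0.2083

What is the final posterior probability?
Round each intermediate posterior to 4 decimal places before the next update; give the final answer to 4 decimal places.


Sequential Bayesian updating:

Initial prior: P(H) = 0.5642

Update 1:
  P(E) = 0.6870 × 0.5642 + 0.2083 × 0.4358 = 0.38760540 + 0.09077714 = 0.47838254
  P(H|E) = 0.38760540 / 0.47838254 = 0.8102

Update 2:
  P(E) = 0.6870 × 0.8102 + 0.2083 × 0.1898 = 0.55660740 + 0.03953534 = 0.59614274
  P(H|E) = 0.55660740 / 0.59614274 = 0.9337

Final posterior: 0.9337


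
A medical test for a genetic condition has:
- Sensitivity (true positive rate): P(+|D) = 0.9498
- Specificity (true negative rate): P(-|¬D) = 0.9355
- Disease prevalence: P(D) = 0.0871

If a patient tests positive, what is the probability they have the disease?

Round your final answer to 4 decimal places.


Let D = has disease, + = positive test

Given:
- P(D) = 0.0871 (prevalence)
- P(+|D) = 0.9498 (sensitivity)
- P(-|¬D) = 0.9355 (specificity)
- P(+|¬D) = 0.0645 (false positive rate = 1 - specificity)

Step 1: Find P(+)
P(+) = P(+|D)P(D) + P(+|¬D)P(¬D)
     = 0.9498 × 0.0871 + 0.0645 × 0.9129
     = 0.08272758 + 0.05888205
     = 0.14160963

Step 2: Apply Bayes' theorem for P(D|+)
P(D|+) = P(+|D)P(D) / P(+)
       = 0.08272758 / 0.14160963
       = 0.5842


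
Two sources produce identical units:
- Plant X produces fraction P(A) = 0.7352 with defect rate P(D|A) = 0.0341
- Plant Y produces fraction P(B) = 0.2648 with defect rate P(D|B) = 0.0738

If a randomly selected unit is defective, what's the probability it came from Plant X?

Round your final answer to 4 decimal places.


Let A = from Plant X, D = defective

Given:
- P(A) = 0.7352, P(B) = 0.2648
- P(D|A) = 0.0341, P(D|B) = 0.0738

Step 1: Find P(D)
P(D) = P(D|A)P(A) + P(D|B)P(B)
     = 0.0341 × 0.7352 + 0.0738 × 0.2648
     = 0.02507032 + 0.01954224
     = 0.04461256

Step 2: Apply Bayes' theorem
P(A|D) = P(D|A)P(A) / P(D)
       = 0.02507032 / 0.04461256
       = 0.5620


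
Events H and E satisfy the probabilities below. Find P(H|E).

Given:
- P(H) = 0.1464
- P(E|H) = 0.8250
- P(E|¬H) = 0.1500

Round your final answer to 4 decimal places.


Bayes' theorem: P(H|E) = P(E|H) × P(H) / P(E)

Step 1: Calculate P(E) using law of total probability
P(E) = P(E|H)P(H) + P(E|¬H)P(¬H)
     = 0.8250 × 0.1464 + 0.1500 × 0.8536
     = 0.12078000 + 0.12804000
     = 0.24882000

Step 2: Apply Bayes' theorem
P(H|E) = P(E|H) × P(H) / P(E)
       = 0.12078000 / 0.24882000
       = 0.4854


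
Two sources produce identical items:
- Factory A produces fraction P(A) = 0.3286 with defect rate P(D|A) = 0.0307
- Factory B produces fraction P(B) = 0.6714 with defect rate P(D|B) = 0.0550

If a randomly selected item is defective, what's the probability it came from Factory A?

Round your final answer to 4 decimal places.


Let A = from Factory A, D = defective

Given:
- P(A) = 0.3286, P(B) = 0.6714
- P(D|A) = 0.0307, P(D|B) = 0.0550

Step 1: Find P(D)
P(D) = P(D|A)P(A) + P(D|B)P(B)
     = 0.0307 × 0.3286 + 0.0550 × 0.6714
     = 0.01008802 + 0.03692700
     = 0.04701502

Step 2: Apply Bayes' theorem
P(A|D) = P(D|A)P(A) / P(D)
       = 0.01008802 / 0.04701502
       = 0.2146


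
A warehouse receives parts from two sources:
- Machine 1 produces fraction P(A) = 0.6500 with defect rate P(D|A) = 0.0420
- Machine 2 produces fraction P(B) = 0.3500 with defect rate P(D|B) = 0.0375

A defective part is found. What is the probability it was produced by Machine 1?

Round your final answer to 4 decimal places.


Let A = from Machine 1, D = defective

Given:
- P(A) = 0.6500, P(B) = 0.3500
- P(D|A) = 0.0420, P(D|B) = 0.0375

Step 1: Find P(D)
P(D) = P(D|A)P(A) + P(D|B)P(B)
     = 0.0420 × 0.6500 + 0.0375 × 0.3500
     = 0.02730000 + 0.01312500
     = 0.04042500

Step 2: Apply Bayes' theorem
P(A|D) = P(D|A)P(A) / P(D)
       = 0.02730000 / 0.04042500
       = 0.6753


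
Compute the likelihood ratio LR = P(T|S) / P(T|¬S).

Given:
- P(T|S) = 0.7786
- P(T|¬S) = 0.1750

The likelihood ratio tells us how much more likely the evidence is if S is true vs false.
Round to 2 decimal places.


Likelihood Ratio (LR) = P(T|S) / P(T|¬S)

LR = 0.7786 / 0.1750
   = 4.45

The evidence is 4.45 times more likely if S is true than if S is false.
Since LR > 1, the evidence supports S over ¬S.


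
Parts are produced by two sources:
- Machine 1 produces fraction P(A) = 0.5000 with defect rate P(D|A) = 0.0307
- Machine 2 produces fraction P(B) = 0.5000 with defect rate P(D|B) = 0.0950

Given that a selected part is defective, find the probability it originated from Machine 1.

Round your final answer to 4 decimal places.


Let A = from Machine 1, D = defective

Given:
- P(A) = 0.5000, P(B) = 0.5000
- P(D|A) = 0.0307, P(D|B) = 0.0950

Step 1: Find P(D)
P(D) = P(D|A)P(A) + P(D|B)P(B)
     = 0.0307 × 0.5000 + 0.0950 × 0.5000
     = 0.01535000 + 0.04750000
     = 0.06285000

Step 2: Apply Bayes' theorem
P(A|D) = P(D|A)P(A) / P(D)
       = 0.01535000 / 0.06285000
       = 0.2442


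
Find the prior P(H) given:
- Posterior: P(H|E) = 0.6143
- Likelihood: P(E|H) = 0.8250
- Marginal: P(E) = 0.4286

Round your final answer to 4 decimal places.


From Bayes' theorem: P(H|E) = P(E|H) × P(H) / P(E)

Rearranging for P(H):
P(H) = P(H|E) × P(E) / P(E|H)
     = 0.6143 × 0.4286 / 0.8250
     = 0.26328898 / 0.8250
     = 0.3191


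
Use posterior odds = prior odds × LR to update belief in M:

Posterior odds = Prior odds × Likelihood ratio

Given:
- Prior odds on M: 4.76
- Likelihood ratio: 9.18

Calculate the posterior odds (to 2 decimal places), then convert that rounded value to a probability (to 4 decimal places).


Step 1: Calculate posterior odds
Posterior odds = Prior odds × LR
               = 4.76 × 9.18
               = 43.70

Step 2: Convert to probability
P(M|E) = Posterior odds / (1 + Posterior odds)
       = 43.70 / (1 + 43.70)
       = 43.70 / 44.70
       = 0.9776

The evidence increased P(M) from 0.8264 to 0.9776.


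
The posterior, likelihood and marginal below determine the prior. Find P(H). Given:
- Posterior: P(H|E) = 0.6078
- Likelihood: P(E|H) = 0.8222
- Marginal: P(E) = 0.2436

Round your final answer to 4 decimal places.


From Bayes' theorem: P(H|E) = P(E|H) × P(H) / P(E)

Rearranging for P(H):
P(H) = P(H|E) × P(E) / P(E|H)
     = 0.6078 × 0.2436 / 0.8222
     = 0.14806008 / 0.8222
     = 0.1801


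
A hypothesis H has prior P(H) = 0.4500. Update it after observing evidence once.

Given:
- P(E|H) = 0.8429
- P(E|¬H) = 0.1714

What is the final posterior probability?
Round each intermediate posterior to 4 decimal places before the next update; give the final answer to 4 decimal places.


Sequential Bayesian updating:

Initial prior: P(H) = 0.4500

Update 1:
  P(E) = 0.8429 × 0.4500 + 0.1714 × 0.5500 = 0.37930500 + 0.09427000 = 0.47357500
  P(H|E) = 0.37930500 / 0.47357500 = 0.8009

Final posterior: 0.8009


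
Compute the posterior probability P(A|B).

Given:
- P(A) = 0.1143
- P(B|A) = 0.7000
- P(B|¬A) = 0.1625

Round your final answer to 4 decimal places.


Bayes' theorem: P(A|B) = P(B|A) × P(A) / P(B)

Step 1: Calculate P(B) using law of total probability
P(B) = P(B|A)P(A) + P(B|¬A)P(¬A)
     = 0.7000 × 0.1143 + 0.1625 × 0.8857
     = 0.08001000 + 0.14392625
     = 0.22393625

Step 2: Apply Bayes' theorem
P(A|B) = P(B|A) × P(A) / P(B)
       = 0.08001000 / 0.22393625
       = 0.3573


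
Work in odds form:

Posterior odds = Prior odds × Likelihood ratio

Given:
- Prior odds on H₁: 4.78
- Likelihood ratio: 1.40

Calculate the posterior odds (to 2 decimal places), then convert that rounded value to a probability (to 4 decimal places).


Step 1: Calculate posterior odds
Posterior odds = Prior odds × LR
               = 4.78 × 1.40
               = 6.69

Step 2: Convert to probability
P(H₁|E) = Posterior odds / (1 + Posterior odds)
       = 6.69 / (1 + 6.69)
       = 6.69 / 7.69
       = 0.8700

The evidence increased P(H₁) from 0.8270 to 0.8700.


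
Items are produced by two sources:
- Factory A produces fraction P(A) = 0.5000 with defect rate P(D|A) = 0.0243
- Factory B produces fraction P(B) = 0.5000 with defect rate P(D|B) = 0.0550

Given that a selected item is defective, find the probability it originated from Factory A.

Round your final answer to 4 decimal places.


Let A = from Factory A, D = defective

Given:
- P(A) = 0.5000, P(B) = 0.5000
- P(D|A) = 0.0243, P(D|B) = 0.0550

Step 1: Find P(D)
P(D) = P(D|A)P(A) + P(D|B)P(B)
     = 0.0243 × 0.5000 + 0.0550 × 0.5000
     = 0.01215000 + 0.02750000
     = 0.03965000

Step 2: Apply Bayes' theorem
P(A|D) = P(D|A)P(A) / P(D)
       = 0.01215000 / 0.03965000
       = 0.3064


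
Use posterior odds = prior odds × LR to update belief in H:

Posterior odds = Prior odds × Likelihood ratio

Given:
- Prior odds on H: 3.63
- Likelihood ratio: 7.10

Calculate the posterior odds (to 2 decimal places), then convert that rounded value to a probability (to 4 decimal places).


Step 1: Calculate posterior odds
Posterior odds = Prior odds × LR
               = 3.63 × 7.10
               = 25.77

Step 2: Convert to probability
P(H|E) = Posterior odds / (1 + Posterior odds)
       = 25.77 / (1 + 25.77)
       = 25.77 / 26.77
       = 0.9626

The evidence increased P(H) from 0.7840 to 0.9626.


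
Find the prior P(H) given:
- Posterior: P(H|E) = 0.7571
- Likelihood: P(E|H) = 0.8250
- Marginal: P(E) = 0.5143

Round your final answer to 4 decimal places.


From Bayes' theorem: P(H|E) = P(E|H) × P(H) / P(E)

Rearranging for P(H):
P(H) = P(H|E) × P(E) / P(E|H)
     = 0.7571 × 0.5143 / 0.8250
     = 0.38937653 / 0.8250
     = 0.4720


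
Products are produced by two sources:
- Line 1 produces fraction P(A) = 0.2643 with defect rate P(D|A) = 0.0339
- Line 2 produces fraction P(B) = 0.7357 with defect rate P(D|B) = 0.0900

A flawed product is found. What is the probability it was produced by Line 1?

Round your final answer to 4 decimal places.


Let A = from Line 1, D = flawed

Given:
- P(A) = 0.2643, P(B) = 0.7357
- P(D|A) = 0.0339, P(D|B) = 0.0900

Step 1: Find P(D)
P(D) = P(D|A)P(A) + P(D|B)P(B)
     = 0.0339 × 0.2643 + 0.0900 × 0.7357
     = 0.00895977 + 0.06621300
     = 0.07517277

Step 2: Apply Bayes' theorem
P(A|D) = P(D|A)P(A) / P(D)
       = 0.00895977 / 0.07517277
       = 0.1192


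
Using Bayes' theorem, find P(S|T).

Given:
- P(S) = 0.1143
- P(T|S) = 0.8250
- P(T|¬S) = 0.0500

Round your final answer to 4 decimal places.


Bayes' theorem: P(S|T) = P(T|S) × P(S) / P(T)

Step 1: Calculate P(T) using law of total probability
P(T) = P(T|S)P(S) + P(T|¬S)P(¬S)
     = 0.8250 × 0.1143 + 0.0500 × 0.8857
     = 0.09429750 + 0.04428500
     = 0.13858250

Step 2: Apply Bayes' theorem
P(S|T) = P(T|S) × P(S) / P(T)
       = 0.09429750 / 0.13858250
       = 0.6804


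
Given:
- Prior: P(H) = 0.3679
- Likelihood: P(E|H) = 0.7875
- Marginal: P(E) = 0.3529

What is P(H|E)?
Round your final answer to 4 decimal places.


Using Bayes' theorem:

P(H|E) = P(E|H) × P(H) / P(E)
       = 0.7875 × 0.3679 / 0.3529
       = 0.28972125 / 0.3529
       = 0.8210

The evidence strengthens our belief in H.
Prior: 0.3679 → Posterior: 0.8210


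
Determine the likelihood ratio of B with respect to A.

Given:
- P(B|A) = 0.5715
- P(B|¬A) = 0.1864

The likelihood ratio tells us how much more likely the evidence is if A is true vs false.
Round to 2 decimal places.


Likelihood Ratio (LR) = P(B|A) / P(B|¬A)

LR = 0.5715 / 0.1864
   = 3.07

The evidence is 3.07 times more likely if A is true than if A is false.
Since LR > 1, the evidence supports A over ¬A.


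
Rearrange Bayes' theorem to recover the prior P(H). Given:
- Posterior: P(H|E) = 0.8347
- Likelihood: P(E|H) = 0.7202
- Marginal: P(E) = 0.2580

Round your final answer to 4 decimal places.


From Bayes' theorem: P(H|E) = P(E|H) × P(H) / P(E)

Rearranging for P(H):
P(H) = P(H|E) × P(E) / P(E|H)
     = 0.8347 × 0.2580 / 0.7202
     = 0.21535260 / 0.7202
     = 0.2990


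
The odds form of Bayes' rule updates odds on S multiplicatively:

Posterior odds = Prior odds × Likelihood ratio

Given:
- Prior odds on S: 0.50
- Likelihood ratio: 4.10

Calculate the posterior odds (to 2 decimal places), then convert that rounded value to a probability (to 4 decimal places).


Step 1: Calculate posterior odds
Posterior odds = Prior odds × LR
               = 0.50 × 4.10
               = 2.05

Step 2: Convert to probability
P(S|E) = Posterior odds / (1 + Posterior odds)
       = 2.05 / (1 + 2.05)
       = 2.05 / 3.05
       = 0.6721

The evidence increased P(S) from 0.3333 to 0.6721.


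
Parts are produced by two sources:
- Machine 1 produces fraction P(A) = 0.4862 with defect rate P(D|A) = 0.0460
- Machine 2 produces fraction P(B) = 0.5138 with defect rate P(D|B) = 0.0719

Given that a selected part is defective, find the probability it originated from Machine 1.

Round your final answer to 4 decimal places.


Let A = from Machine 1, D = defective

Given:
- P(A) = 0.4862, P(B) = 0.5138
- P(D|A) = 0.0460, P(D|B) = 0.0719

Step 1: Find P(D)
P(D) = P(D|A)P(A) + P(D|B)P(B)
     = 0.0460 × 0.4862 + 0.0719 × 0.5138
     = 0.02236520 + 0.03694222
     = 0.05930742

Step 2: Apply Bayes' theorem
P(A|D) = P(D|A)P(A) / P(D)
       = 0.02236520 / 0.05930742
       = 0.3771


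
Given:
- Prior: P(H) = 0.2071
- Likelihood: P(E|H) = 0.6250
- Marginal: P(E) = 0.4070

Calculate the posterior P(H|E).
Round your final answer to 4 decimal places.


Using Bayes' theorem:

P(H|E) = P(E|H) × P(H) / P(E)
       = 0.6250 × 0.2071 / 0.4070
       = 0.12943750 / 0.4070
       = 0.3180

The evidence strengthens our belief in H.
Prior: 0.2071 → Posterior: 0.3180


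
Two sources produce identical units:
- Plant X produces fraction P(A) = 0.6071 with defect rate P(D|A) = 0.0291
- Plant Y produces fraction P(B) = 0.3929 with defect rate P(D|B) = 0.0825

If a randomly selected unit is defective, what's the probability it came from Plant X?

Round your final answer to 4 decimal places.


Let A = from Plant X, D = defective

Given:
- P(A) = 0.6071, P(B) = 0.3929
- P(D|A) = 0.0291, P(D|B) = 0.0825

Step 1: Find P(D)
P(D) = P(D|A)P(A) + P(D|B)P(B)
     = 0.0291 × 0.6071 + 0.0825 × 0.3929
     = 0.01766661 + 0.03241425
     = 0.05008086

Step 2: Apply Bayes' theorem
P(A|D) = P(D|A)P(A) / P(D)
       = 0.01766661 / 0.05008086
       = 0.3528


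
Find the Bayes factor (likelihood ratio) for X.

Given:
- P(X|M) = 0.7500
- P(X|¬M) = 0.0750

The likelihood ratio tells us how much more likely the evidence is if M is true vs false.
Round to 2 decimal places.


Likelihood Ratio (LR) = P(X|M) / P(X|¬M)

LR = 0.7500 / 0.0750
   = 10.00

The evidence is 10.00 times more likely if M is true than if M is false.
Since LR > 1, the evidence supports M over ¬M.


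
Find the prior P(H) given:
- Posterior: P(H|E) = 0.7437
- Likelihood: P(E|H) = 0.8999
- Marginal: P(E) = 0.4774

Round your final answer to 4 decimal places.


From Bayes' theorem: P(H|E) = P(E|H) × P(H) / P(E)

Rearranging for P(H):
P(H) = P(H|E) × P(E) / P(E|H)
     = 0.7437 × 0.4774 / 0.8999
     = 0.35504238 / 0.8999
     = 0.3945


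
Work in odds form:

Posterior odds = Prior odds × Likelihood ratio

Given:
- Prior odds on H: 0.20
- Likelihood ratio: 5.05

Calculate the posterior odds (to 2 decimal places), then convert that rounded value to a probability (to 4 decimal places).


Step 1: Calculate posterior odds
Posterior odds = Prior odds × LR
               = 0.20 × 5.05
               = 1.01

Step 2: Convert to probability
P(H|E) = Posterior odds / (1 + Posterior odds)
       = 1.01 / (1 + 1.01)
       = 1.01 / 2.01
       = 0.5025

The evidence increased P(H) from 0.1667 to 0.5025.


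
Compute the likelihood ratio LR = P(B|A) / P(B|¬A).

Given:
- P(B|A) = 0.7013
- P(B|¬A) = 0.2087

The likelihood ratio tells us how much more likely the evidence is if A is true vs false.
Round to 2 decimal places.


Likelihood Ratio (LR) = P(B|A) / P(B|¬A)

LR = 0.7013 / 0.2087
   = 3.36

The evidence is 3.36 times more likely if A is true than if A is false.
LR > 1, so observing B raises the odds in favor of A.


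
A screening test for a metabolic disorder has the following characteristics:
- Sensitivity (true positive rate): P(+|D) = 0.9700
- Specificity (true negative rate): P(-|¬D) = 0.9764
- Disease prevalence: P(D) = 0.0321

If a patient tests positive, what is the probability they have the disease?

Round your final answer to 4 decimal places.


Let D = has disease, + = positive test

Given:
- P(D) = 0.0321 (prevalence)
- P(+|D) = 0.9700 (sensitivity)
- P(-|¬D) = 0.9764 (specificity)
- P(+|¬D) = 0.0236 (false positive rate = 1 - specificity)

Step 1: Find P(+)
P(+) = P(+|D)P(D) + P(+|¬D)P(¬D)
     = 0.9700 × 0.0321 + 0.0236 × 0.9679
     = 0.03113700 + 0.02284244
     = 0.05397944

Step 2: Apply Bayes' theorem for P(D|+)
P(D|+) = P(+|D)P(D) / P(+)
       = 0.03113700 / 0.05397944
       = 0.5768


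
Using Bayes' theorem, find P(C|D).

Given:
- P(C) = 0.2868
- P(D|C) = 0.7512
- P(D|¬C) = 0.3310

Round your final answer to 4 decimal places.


Bayes' theorem: P(C|D) = P(D|C) × P(C) / P(D)

Step 1: Calculate P(D) using law of total probability
P(D) = P(D|C)P(C) + P(D|¬C)P(¬C)
     = 0.7512 × 0.2868 + 0.3310 × 0.7132
     = 0.21544416 + 0.23606920
     = 0.45151336

Step 2: Apply Bayes' theorem
P(C|D) = P(D|C) × P(C) / P(D)
       = 0.21544416 / 0.45151336
       = 0.4772


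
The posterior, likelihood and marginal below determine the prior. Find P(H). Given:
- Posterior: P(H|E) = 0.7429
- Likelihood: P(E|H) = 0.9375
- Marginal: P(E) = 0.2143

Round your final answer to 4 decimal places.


From Bayes' theorem: P(H|E) = P(E|H) × P(H) / P(E)

Rearranging for P(H):
P(H) = P(H|E) × P(E) / P(E|H)
     = 0.7429 × 0.2143 / 0.9375
     = 0.15920347 / 0.9375
     = 0.1698


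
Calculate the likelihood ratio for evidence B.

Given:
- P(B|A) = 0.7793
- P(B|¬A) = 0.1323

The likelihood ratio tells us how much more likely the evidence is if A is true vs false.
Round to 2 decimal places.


Likelihood Ratio (LR) = P(B|A) / P(B|¬A)

LR = 0.7793 / 0.1323
   = 5.89

The evidence is 5.89 times more likely if A is true than if A is false.
LR > 1, so observing B raises the odds in favor of A.


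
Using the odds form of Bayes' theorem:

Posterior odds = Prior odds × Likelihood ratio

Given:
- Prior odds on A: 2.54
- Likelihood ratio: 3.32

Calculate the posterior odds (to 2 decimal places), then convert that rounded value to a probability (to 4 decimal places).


Step 1: Calculate posterior odds
Posterior odds = Prior odds × LR
               = 2.54 × 3.32
               = 8.43

Step 2: Convert to probability
P(A|E) = Posterior odds / (1 + Posterior odds)
       = 8.43 / (1 + 8.43)
       = 8.43 / 9.43
       = 0.8940

The evidence increased P(A) from 0.7175 to 0.8940.


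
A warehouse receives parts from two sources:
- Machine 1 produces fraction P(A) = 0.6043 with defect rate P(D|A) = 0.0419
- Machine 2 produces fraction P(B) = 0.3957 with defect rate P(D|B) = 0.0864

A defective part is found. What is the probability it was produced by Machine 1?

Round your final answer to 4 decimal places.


Let A = from Machine 1, D = defective

Given:
- P(A) = 0.6043, P(B) = 0.3957
- P(D|A) = 0.0419, P(D|B) = 0.0864

Step 1: Find P(D)
P(D) = P(D|A)P(A) + P(D|B)P(B)
     = 0.0419 × 0.6043 + 0.0864 × 0.3957
     = 0.02532017 + 0.03418848
     = 0.05950865

Step 2: Apply Bayes' theorem
P(A|D) = P(D|A)P(A) / P(D)
       = 0.02532017 / 0.05950865
       = 0.4255


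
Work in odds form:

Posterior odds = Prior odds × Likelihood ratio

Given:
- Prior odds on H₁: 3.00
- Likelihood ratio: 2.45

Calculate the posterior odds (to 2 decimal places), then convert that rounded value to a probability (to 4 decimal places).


Step 1: Calculate posterior odds
Posterior odds = Prior odds × LR
               = 3.00 × 2.45
               = 7.35

Step 2: Convert to probability
P(H₁|E) = Posterior odds / (1 + Posterior odds)
       = 7.35 / (1 + 7.35)
       = 7.35 / 8.35
       = 0.8802

The evidence increased P(H₁) from 0.7500 to 0.8802.


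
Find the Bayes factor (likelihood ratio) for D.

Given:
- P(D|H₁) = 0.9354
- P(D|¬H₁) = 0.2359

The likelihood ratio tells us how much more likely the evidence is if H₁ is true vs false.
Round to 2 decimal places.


Likelihood Ratio (LR) = P(D|H₁) / P(D|¬H₁)

LR = 0.9354 / 0.2359
   = 3.97

The evidence is 3.97 times more likely if H₁ is true than if H₁ is false.
Since LR > 1, the evidence supports H₁ over ¬H₁.


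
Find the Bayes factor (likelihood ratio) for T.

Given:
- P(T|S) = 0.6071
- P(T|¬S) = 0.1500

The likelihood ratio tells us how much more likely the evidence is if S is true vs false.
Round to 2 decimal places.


Likelihood Ratio (LR) = P(T|S) / P(T|¬S)

LR = 0.6071 / 0.1500
   = 4.05

The evidence is 4.05 times more likely if S is true than if S is false.
Because LR exceeds 1, T is evidence for S.


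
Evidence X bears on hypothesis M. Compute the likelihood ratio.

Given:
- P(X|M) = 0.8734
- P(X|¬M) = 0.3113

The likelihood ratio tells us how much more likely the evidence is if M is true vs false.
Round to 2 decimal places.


Likelihood Ratio (LR) = P(X|M) / P(X|¬M)

LR = 0.8734 / 0.3113
   = 2.81

The evidence is 2.81 times more likely if M is true than if M is false.
Because LR exceeds 1, X is evidence for M.


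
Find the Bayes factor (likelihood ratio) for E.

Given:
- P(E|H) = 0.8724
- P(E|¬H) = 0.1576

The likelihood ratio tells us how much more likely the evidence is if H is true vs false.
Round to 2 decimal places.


Likelihood Ratio (LR) = P(E|H) / P(E|¬H)

LR = 0.8724 / 0.1576
   = 5.54

The evidence is 5.54 times more likely if H is true than if H is false.
LR > 1, so observing E raises the odds in favor of H.


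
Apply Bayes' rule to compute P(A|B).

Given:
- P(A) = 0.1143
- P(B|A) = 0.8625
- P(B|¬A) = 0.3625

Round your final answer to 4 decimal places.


Bayes' theorem: P(A|B) = P(B|A) × P(A) / P(B)

Step 1: Calculate P(B) using law of total probability
P(B) = P(B|A)P(A) + P(B|¬A)P(¬A)
     = 0.8625 × 0.1143 + 0.3625 × 0.8857
     = 0.09858375 + 0.32106625
     = 0.41965000

Step 2: Apply Bayes' theorem
P(A|B) = P(B|A) × P(A) / P(B)
       = 0.09858375 / 0.41965000
       = 0.2349


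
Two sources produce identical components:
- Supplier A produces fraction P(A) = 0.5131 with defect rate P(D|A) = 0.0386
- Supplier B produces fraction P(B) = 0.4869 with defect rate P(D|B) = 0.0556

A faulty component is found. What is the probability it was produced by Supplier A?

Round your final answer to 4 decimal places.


Let A = from Supplier A, D = faulty

Given:
- P(A) = 0.5131, P(B) = 0.4869
- P(D|A) = 0.0386, P(D|B) = 0.0556

Step 1: Find P(D)
P(D) = P(D|A)P(A) + P(D|B)P(B)
     = 0.0386 × 0.5131 + 0.0556 × 0.4869
     = 0.01980566 + 0.02707164
     = 0.04687730

Step 2: Apply Bayes' theorem
P(A|D) = P(D|A)P(A) / P(D)
       = 0.01980566 / 0.04687730
       = 0.4225
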